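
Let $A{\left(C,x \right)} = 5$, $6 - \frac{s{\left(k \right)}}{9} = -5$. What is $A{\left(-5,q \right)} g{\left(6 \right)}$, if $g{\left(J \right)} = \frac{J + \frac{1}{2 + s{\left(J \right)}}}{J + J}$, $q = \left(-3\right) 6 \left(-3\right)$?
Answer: $\frac{3035}{1212} \approx 2.5041$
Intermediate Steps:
$q = 54$ ($q = \left(-18\right) \left(-3\right) = 54$)
$s{\left(k \right)} = 99$ ($s{\left(k \right)} = 54 - -45 = 54 + 45 = 99$)
$g{\left(J \right)} = \frac{\frac{1}{101} + J}{2 J}$ ($g{\left(J \right)} = \frac{J + \frac{1}{2 + 99}}{J + J} = \frac{J + \frac{1}{101}}{2 J} = \left(J + \frac{1}{101}\right) \frac{1}{2 J} = \left(\frac{1}{101} + J\right) \frac{1}{2 J} = \frac{\frac{1}{101} + J}{2 J}$)
$A{\left(-5,q \right)} g{\left(6 \right)} = 5 \frac{1 + 101 \cdot 6}{202 \cdot 6} = 5 \cdot \frac{1}{202} \cdot \frac{1}{6} \left(1 + 606\right) = 5 \cdot \frac{1}{202} \cdot \frac{1}{6} \cdot 607 = 5 \cdot \frac{607}{1212} = \frac{3035}{1212}$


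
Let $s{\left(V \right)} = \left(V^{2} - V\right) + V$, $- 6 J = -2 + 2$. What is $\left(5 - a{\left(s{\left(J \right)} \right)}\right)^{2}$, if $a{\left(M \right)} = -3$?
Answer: $64$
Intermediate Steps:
$J = 0$ ($J = - \frac{-2 + 2}{6} = \left(- \frac{1}{6}\right) 0 = 0$)
$s{\left(V \right)} = V^{2}$
$\left(5 - a{\left(s{\left(J \right)} \right)}\right)^{2} = \left(5 - -3\right)^{2} = \left(5 + 3\right)^{2} = 8^{2} = 64$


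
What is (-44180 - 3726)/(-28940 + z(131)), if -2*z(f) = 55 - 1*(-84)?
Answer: 95812/58019 ≈ 1.6514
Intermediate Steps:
z(f) = -139/2 (z(f) = -(55 - 1*(-84))/2 = -(55 + 84)/2 = -½*139 = -139/2)
(-44180 - 3726)/(-28940 + z(131)) = (-44180 - 3726)/(-28940 - 139/2) = -47906/(-58019/2) = -47906*(-2/58019) = 95812/58019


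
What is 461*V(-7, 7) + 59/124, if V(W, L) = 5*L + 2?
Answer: 2115127/124 ≈ 17057.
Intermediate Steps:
V(W, L) = 2 + 5*L
461*V(-7, 7) + 59/124 = 461*(2 + 5*7) + 59/124 = 461*(2 + 35) + 59*(1/124) = 461*37 + 59/124 = 17057 + 59/124 = 2115127/124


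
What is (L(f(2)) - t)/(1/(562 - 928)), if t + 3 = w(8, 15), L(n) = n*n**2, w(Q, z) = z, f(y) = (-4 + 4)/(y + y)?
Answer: 4392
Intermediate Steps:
f(y) = 0 (f(y) = 0/((2*y)) = 0*(1/(2*y)) = 0)
L(n) = n**3
t = 12 (t = -3 + 15 = 12)
(L(f(2)) - t)/(1/(562 - 928)) = (0**3 - 1*12)/(1/(562 - 928)) = (0 - 12)/(1/(-366)) = -12/(-1/366) = -12*(-366) = 4392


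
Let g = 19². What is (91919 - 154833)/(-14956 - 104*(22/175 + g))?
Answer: 5504975/4594894 ≈ 1.1981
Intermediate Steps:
g = 361
(91919 - 154833)/(-14956 - 104*(22/175 + g)) = (91919 - 154833)/(-14956 - 104*(22/175 + 361)) = -62914/(-14956 - 104*(22*(1/175) + 361)) = -62914/(-14956 - 104*(22/175 + 361)) = -62914/(-14956 - 104*63197/175) = -62914/(-14956 - 6572488/175) = -62914/(-9189788/175) = -62914*(-175/9189788) = 5504975/4594894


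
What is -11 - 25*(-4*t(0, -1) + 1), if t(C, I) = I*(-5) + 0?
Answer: 464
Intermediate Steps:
t(C, I) = -5*I (t(C, I) = -5*I + 0 = -5*I)
-11 - 25*(-4*t(0, -1) + 1) = -11 - 25*(-(-20)*(-1) + 1) = -11 - 25*(-4*5 + 1) = -11 - 25*(-20 + 1) = -11 - 25*(-19) = -11 + 475 = 464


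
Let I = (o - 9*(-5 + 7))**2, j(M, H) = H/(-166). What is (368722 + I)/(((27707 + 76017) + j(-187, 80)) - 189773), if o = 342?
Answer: -39316934/7142107 ≈ -5.5050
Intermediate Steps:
j(M, H) = -H/166 (j(M, H) = H*(-1/166) = -H/166)
I = 104976 (I = (342 - 9*(-5 + 7))**2 = (342 - 9*2)**2 = (342 - 18)**2 = 324**2 = 104976)
(368722 + I)/(((27707 + 76017) + j(-187, 80)) - 189773) = (368722 + 104976)/(((27707 + 76017) - 1/166*80) - 189773) = 473698/((103724 - 40/83) - 189773) = 473698/(8609052/83 - 189773) = 473698/(-7142107/83) = 473698*(-83/7142107) = -39316934/7142107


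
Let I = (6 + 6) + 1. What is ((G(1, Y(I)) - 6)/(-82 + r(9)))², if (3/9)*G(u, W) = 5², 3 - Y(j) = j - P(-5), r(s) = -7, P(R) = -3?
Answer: 4761/7921 ≈ 0.60106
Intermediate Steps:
I = 13 (I = 12 + 1 = 13)
Y(j) = -j (Y(j) = 3 - (j - 1*(-3)) = 3 - (j + 3) = 3 - (3 + j) = 3 + (-3 - j) = -j)
G(u, W) = 75 (G(u, W) = 3*5² = 3*25 = 75)
((G(1, Y(I)) - 6)/(-82 + r(9)))² = ((75 - 6)/(-82 - 7))² = (69/(-89))² = (69*(-1/89))² = (-69/89)² = 4761/7921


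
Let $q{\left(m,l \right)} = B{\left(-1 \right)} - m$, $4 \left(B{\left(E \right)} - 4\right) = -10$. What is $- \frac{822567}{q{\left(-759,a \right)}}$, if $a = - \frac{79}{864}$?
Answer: $- \frac{548378}{507} \approx -1081.6$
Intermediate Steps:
$B{\left(E \right)} = \frac{3}{2}$ ($B{\left(E \right)} = 4 + \frac{1}{4} \left(-10\right) = 4 - \frac{5}{2} = \frac{3}{2}$)
$a = - \frac{79}{864}$ ($a = \left(-79\right) \frac{1}{864} = - \frac{79}{864} \approx -0.091435$)
$q{\left(m,l \right)} = \frac{3}{2} - m$
$- \frac{822567}{q{\left(-759,a \right)}} = - \frac{822567}{\frac{3}{2} - -759} = - \frac{822567}{\frac{3}{2} + 759} = - \frac{822567}{\frac{1521}{2}} = \left(-822567\right) \frac{2}{1521} = - \frac{548378}{507}$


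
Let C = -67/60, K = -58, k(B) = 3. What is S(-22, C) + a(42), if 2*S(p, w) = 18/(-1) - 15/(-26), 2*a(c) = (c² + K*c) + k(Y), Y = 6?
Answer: -17847/52 ≈ -343.21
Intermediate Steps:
C = -67/60 (C = -67*1/60 = -67/60 ≈ -1.1167)
a(c) = 3/2 + c²/2 - 29*c (a(c) = ((c² - 58*c) + 3)/2 = (3 + c² - 58*c)/2 = 3/2 + c²/2 - 29*c)
S(p, w) = -453/52 (S(p, w) = (18/(-1) - 15/(-26))/2 = (18*(-1) - 15*(-1/26))/2 = (-18 + 15/26)/2 = (½)*(-453/26) = -453/52)
S(-22, C) + a(42) = -453/52 + (3/2 + (½)*42² - 29*42) = -453/52 + (3/2 + (½)*1764 - 1218) = -453/52 + (3/2 + 882 - 1218) = -453/52 - 669/2 = -17847/52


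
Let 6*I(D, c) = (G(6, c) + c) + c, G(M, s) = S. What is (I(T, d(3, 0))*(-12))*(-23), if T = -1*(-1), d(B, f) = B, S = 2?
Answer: 368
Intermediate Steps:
G(M, s) = 2
T = 1
I(D, c) = ⅓ + c/3 (I(D, c) = ((2 + c) + c)/6 = (2 + 2*c)/6 = ⅓ + c/3)
(I(T, d(3, 0))*(-12))*(-23) = ((⅓ + (⅓)*3)*(-12))*(-23) = ((⅓ + 1)*(-12))*(-23) = ((4/3)*(-12))*(-23) = -16*(-23) = 368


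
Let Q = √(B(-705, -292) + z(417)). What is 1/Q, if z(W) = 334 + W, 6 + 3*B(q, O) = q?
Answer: √514/514 ≈ 0.044108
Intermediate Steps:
B(q, O) = -2 + q/3
Q = √514 (Q = √((-2 + (⅓)*(-705)) + (334 + 417)) = √((-2 - 235) + 751) = √(-237 + 751) = √514 ≈ 22.672)
1/Q = 1/(√514) = √514/514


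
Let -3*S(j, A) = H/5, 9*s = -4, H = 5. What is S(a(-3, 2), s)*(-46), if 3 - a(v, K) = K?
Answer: 46/3 ≈ 15.333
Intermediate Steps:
a(v, K) = 3 - K
s = -4/9 (s = (⅑)*(-4) = -4/9 ≈ -0.44444)
S(j, A) = -⅓ (S(j, A) = -5/(3*5) = -⅓*1 = -⅓)
S(a(-3, 2), s)*(-46) = -⅓*(-46) = 46/3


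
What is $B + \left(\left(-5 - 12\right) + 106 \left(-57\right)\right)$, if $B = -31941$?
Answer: $-38000$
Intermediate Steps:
$B + \left(\left(-5 - 12\right) + 106 \left(-57\right)\right) = -31941 + \left(\left(-5 - 12\right) + 106 \left(-57\right)\right) = -31941 - 6059 = -38000$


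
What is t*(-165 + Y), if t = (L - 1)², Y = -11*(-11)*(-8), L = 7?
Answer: -40788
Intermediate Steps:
Y = -968 (Y = 121*(-8) = -968)
t = 36 (t = (7 - 1)² = 6² = 36)
t*(-165 + Y) = 36*(-165 - 968) = 36*(-1133) = -40788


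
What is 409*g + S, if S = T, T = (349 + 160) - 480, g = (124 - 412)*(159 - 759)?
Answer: 70675229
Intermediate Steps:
g = 172800 (g = -288*(-600) = 172800)
T = 29 (T = 509 - 480 = 29)
S = 29
409*g + S = 409*172800 + 29 = 70675200 + 29 = 70675229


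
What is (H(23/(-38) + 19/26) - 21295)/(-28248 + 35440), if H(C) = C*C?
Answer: -649592847/219388364 ≈ -2.9609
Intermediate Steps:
H(C) = C**2
(H(23/(-38) + 19/26) - 21295)/(-28248 + 35440) = ((23/(-38) + 19/26)**2 - 21295)/(-28248 + 35440) = ((23*(-1/38) + 19*(1/26))**2 - 21295)/7192 = ((-23/38 + 19/26)**2 - 21295)*(1/7192) = ((31/247)**2 - 21295)*(1/7192) = (961/61009 - 21295)*(1/7192) = -1299185694/61009*1/7192 = -649592847/219388364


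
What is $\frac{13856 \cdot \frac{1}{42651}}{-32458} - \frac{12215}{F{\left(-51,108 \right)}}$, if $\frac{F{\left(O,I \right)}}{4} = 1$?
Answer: $- \frac{8455016337697}{2768732316} \approx -3053.8$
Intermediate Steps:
$F{\left(O,I \right)} = 4$ ($F{\left(O,I \right)} = 4 \cdot 1 = 4$)
$\frac{13856 \cdot \frac{1}{42651}}{-32458} - \frac{12215}{F{\left(-51,108 \right)}} = \frac{13856 \cdot \frac{1}{42651}}{-32458} - \frac{12215}{4} = 13856 \cdot \frac{1}{42651} \left(- \frac{1}{32458}\right) - \frac{12215}{4} = \frac{13856}{42651} \left(- \frac{1}{32458}\right) - \frac{12215}{4} = - \frac{6928}{692183079} - \frac{12215}{4} = - \frac{8455016337697}{2768732316}$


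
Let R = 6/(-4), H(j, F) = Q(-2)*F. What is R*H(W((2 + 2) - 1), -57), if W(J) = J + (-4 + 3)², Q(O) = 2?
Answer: 171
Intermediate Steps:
W(J) = 1 + J (W(J) = J + (-1)² = J + 1 = 1 + J)
H(j, F) = 2*F
R = -3/2 (R = 6*(-¼) = -3/2 ≈ -1.5000)
R*H(W((2 + 2) - 1), -57) = -3*(-57) = -3/2*(-114) = 171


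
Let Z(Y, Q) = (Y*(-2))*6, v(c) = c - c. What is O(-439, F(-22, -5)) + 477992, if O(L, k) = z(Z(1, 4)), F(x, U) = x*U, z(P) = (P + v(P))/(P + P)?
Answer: 955985/2 ≈ 4.7799e+5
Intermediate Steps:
v(c) = 0
Z(Y, Q) = -12*Y (Z(Y, Q) = -2*Y*6 = -12*Y)
z(P) = 1/2 (z(P) = (P + 0)/(P + P) = P/((2*P)) = P*(1/(2*P)) = 1/2)
F(x, U) = U*x
O(L, k) = 1/2
O(-439, F(-22, -5)) + 477992 = 1/2 + 477992 = 955985/2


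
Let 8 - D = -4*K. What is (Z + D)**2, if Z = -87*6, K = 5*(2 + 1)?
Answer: 206116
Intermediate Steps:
K = 15 (K = 5*3 = 15)
Z = -522
D = 68 (D = 8 - (-4)*15 = 8 - 1*(-60) = 8 + 60 = 68)
(Z + D)**2 = (-522 + 68)**2 = (-454)**2 = 206116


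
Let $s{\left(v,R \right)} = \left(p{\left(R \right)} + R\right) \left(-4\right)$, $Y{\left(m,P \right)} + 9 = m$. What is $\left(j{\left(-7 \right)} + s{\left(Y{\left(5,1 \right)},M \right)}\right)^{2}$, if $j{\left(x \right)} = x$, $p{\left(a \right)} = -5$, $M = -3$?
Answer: $625$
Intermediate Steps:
$Y{\left(m,P \right)} = -9 + m$
$s{\left(v,R \right)} = 20 - 4 R$ ($s{\left(v,R \right)} = \left(-5 + R\right) \left(-4\right) = 20 - 4 R$)
$\left(j{\left(-7 \right)} + s{\left(Y{\left(5,1 \right)},M \right)}\right)^{2} = \left(-7 + \left(20 - -12\right)\right)^{2} = \left(-7 + \left(20 + 12\right)\right)^{2} = \left(-7 + 32\right)^{2} = 25^{2} = 625$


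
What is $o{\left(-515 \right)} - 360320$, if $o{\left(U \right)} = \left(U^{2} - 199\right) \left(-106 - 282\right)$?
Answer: $-103190408$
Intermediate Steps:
$o{\left(U \right)} = 77212 - 388 U^{2}$ ($o{\left(U \right)} = \left(-199 + U^{2}\right) \left(-388\right) = 77212 - 388 U^{2}$)
$o{\left(-515 \right)} - 360320 = \left(77212 - 388 \left(-515\right)^{2}\right) - 360320 = \left(77212 - 102907300\right) - 360320 = -102830088 - 360320 = -103190408$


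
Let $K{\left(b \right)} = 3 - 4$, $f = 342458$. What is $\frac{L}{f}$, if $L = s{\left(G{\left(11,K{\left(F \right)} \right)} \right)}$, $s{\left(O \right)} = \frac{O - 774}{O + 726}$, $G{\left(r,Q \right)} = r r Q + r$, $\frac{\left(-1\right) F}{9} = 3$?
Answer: $- \frac{221}{52738532} \approx -4.1905 \cdot 10^{-6}$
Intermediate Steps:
$F = -27$ ($F = \left(-9\right) 3 = -27$)
$K{\left(b \right)} = -1$
$G{\left(r,Q \right)} = r + Q r^{2}$ ($G{\left(r,Q \right)} = r^{2} Q + r = Q r^{2} + r = r + Q r^{2}$)
$s{\left(O \right)} = \frac{-774 + O}{726 + O}$
$L = - \frac{221}{154}$ ($L = \frac{-774 + 11 \left(1 - 11\right)}{726 + 11 \left(1 - 11\right)} = \frac{-774 + 11 \left(-10\right)}{726 + 11 \left(-10\right)} = \frac{-774 - 110}{726 - 110} = \frac{1}{616} \left(-884\right) = - \frac{221}{154} \approx -1.4351$)
$\frac{L}{f} = - \frac{221}{154 \cdot 342458} = \left(- \frac{221}{154}\right) \frac{1}{342458} = - \frac{221}{52738532}$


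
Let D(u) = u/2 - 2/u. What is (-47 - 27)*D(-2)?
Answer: 0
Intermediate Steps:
D(u) = u/2 - 2/u (D(u) = u*(½) - 2/u = u/2 - 2/u)
(-47 - 27)*D(-2) = (-47 - 27)*((½)*(-2) - 2/(-2)) = -74*(-1 - 2*(-½)) = -74*(-1 + 1) = -74*0 = 0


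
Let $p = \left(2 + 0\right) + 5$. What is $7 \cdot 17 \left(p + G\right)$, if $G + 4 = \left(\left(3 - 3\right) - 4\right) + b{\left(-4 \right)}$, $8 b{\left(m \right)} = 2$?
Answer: $- \frac{357}{4} \approx -89.25$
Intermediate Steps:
$b{\left(m \right)} = \frac{1}{4}$ ($b{\left(m \right)} = \frac{1}{8} \cdot 2 = \frac{1}{4}$)
$p = 7$ ($p = 2 + 5 = 7$)
$G = - \frac{31}{4}$ ($G = -4 + \left(\left(\left(3 - 3\right) - 4\right) + \frac{1}{4}\right) = -4 + \left(\left(0 - 4\right) + \frac{1}{4}\right) = -4 + \left(-4 + \frac{1}{4}\right) = -4 - \frac{15}{4} = - \frac{31}{4} \approx -7.75$)
$7 \cdot 17 \left(p + G\right) = 7 \cdot 17 \left(7 - \frac{31}{4}\right) = 7 \cdot 17 \left(- \frac{3}{4}\right) = 7 \left(- \frac{51}{4}\right) = - \frac{357}{4}$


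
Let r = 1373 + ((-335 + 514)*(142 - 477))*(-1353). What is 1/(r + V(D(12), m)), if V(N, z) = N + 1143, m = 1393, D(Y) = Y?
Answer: 1/81135173 ≈ 1.2325e-8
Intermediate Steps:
V(N, z) = 1143 + N
r = 81134018 (r = 1373 + (179*(-335))*(-1353) = 1373 - 59965*(-1353) = 1373 + 81132645 = 81134018)
1/(r + V(D(12), m)) = 1/(81134018 + (1143 + 12)) = 1/(81134018 + 1155) = 1/81135173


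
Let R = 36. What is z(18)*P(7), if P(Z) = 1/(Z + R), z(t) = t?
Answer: 18/43 ≈ 0.41860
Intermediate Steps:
P(Z) = 1/(36 + Z) (P(Z) = 1/(Z + 36) = 1/(36 + Z))
z(18)*P(7) = 18/(36 + 7) = 18/43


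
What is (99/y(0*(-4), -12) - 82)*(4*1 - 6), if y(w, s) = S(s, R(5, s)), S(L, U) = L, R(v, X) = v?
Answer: 361/2 ≈ 180.50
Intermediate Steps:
y(w, s) = s
(99/y(0*(-4), -12) - 82)*(4*1 - 6) = (99/(-12) - 82)*(4*1 - 6) = (99*(-1/12) - 82)*(4 - 6) = (-33/4 - 82)*(-2) = -361/4*(-2) = 361/2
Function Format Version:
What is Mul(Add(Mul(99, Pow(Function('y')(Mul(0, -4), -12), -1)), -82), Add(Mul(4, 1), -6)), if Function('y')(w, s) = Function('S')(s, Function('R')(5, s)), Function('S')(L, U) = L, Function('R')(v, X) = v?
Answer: Rational(361, 2) ≈ 180.50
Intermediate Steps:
Function('y')(w, s) = s
Mul(Add(Mul(99, Pow(Function('y')(Mul(0, -4), -12), -1)), -82), Add(Mul(4, 1), -6)) = Mul(Add(Mul(99, Pow(-12, -1)), -82), Add(Mul(4, 1), -6)) = Mul(Add(Mul(99, Rational(-1, 12)), -82), Add(4, -6)) = Mul(Add(Rational(-33, 4), -82), -2) = Mul(Rational(-361, 4), -2) = Rational(361, 2)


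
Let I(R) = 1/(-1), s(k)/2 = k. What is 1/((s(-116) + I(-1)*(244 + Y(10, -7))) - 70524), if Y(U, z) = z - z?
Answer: -1/71000 ≈ -1.4085e-5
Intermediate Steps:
Y(U, z) = 0
s(k) = 2*k
I(R) = -1
1/((s(-116) + I(-1)*(244 + Y(10, -7))) - 70524) = 1/((2*(-116) - (244 + 0)) - 70524) = 1/((-232 - 1*244) - 70524) = 1/((-232 - 244) - 70524) = 1/(-476 - 70524) = 1/(-71000) = -1/71000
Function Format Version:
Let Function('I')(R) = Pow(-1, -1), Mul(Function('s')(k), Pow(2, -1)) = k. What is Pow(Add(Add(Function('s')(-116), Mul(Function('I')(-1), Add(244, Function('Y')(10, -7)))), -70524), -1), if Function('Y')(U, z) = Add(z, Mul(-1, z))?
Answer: Rational(-1, 71000) ≈ -1.4085e-5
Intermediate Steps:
Function('Y')(U, z) = 0
Function('s')(k) = Mul(2, k)
Function('I')(R) = -1
Pow(Add(Add(Function('s')(-116), Mul(Function('I')(-1), Add(244, Function('Y')(10, -7)))), -70524), -1) = Pow(Add(Add(Mul(2, -116), Mul(-1, Add(244, 0))), -70524), -1) = Pow(Add(Add(-232, Mul(-1, 244)), -70524), -1) = Pow(Add(Add(-232, -244), -70524), -1) = Pow(Add(-476, -70524), -1) = Pow(-71000, -1) = Rational(-1, 71000)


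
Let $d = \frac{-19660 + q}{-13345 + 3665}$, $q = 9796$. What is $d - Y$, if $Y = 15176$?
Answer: $- \frac{18361727}{1210} \approx -15175.0$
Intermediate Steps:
$d = \frac{1233}{1210}$ ($d = \frac{-19660 + 9796}{-13345 + 3665} = - \frac{9864}{-9680} = \left(-9864\right) \left(- \frac{1}{9680}\right) = \frac{1233}{1210} \approx 1.019$)
$d - Y = \frac{1233}{1210} - 15176 = - \frac{18361727}{1210}$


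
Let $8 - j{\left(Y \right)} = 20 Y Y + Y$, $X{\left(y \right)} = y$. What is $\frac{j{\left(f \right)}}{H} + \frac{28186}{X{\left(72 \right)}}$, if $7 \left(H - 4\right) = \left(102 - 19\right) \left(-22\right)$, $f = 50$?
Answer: $\frac{18974899}{32364} \approx 586.3$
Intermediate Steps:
$j{\left(Y \right)} = 8 - Y - 20 Y^{2}$ ($j{\left(Y \right)} = 8 - \left(20 Y Y + Y\right) = 8 - \left(20 Y^{2} + Y\right) = 8 - \left(Y + 20 Y^{2}\right) = 8 - Y - 20 Y^{2}$)
$H = - \frac{1798}{7}$ ($H = 4 + \frac{\left(102 - 19\right) \left(-22\right)}{7} = 4 + \frac{83 \left(-22\right)}{7} = 4 + \frac{1}{7} \left(-1826\right) = 4 - \frac{1826}{7} = - \frac{1798}{7} \approx -256.86$)
$\frac{j{\left(f \right)}}{H} + \frac{28186}{X{\left(72 \right)}} = \frac{8 - 50 - 20 \cdot 50^{2}}{- \frac{1798}{7}} + \frac{28186}{72} = \left(8 - 50 - 50000\right) \left(- \frac{7}{1798}\right) + 28186 \cdot \frac{1}{72} = \left(8 - 50 - 50000\right) \left(- \frac{7}{1798}\right) + \frac{14093}{36} = \left(-50042\right) \left(- \frac{7}{1798}\right) + \frac{14093}{36} = \frac{175147}{899} + \frac{14093}{36} = \frac{18974899}{32364}$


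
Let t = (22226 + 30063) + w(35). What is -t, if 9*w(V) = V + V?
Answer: -470671/9 ≈ -52297.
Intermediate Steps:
w(V) = 2*V/9 (w(V) = (V + V)/9 = (2*V)/9 = 2*V/9)
t = 470671/9 (t = (22226 + 30063) + (2/9)*35 = 52289 + 70/9 = 470671/9 ≈ 52297.)
-t = -1*470671/9 = -470671/9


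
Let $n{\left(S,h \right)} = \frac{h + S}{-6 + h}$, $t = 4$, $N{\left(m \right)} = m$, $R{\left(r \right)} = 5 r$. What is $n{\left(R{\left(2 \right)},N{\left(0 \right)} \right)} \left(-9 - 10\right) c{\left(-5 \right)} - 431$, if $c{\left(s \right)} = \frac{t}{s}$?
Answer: $- \frac{1369}{3} \approx -456.33$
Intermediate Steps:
$n{\left(S,h \right)} = \frac{S + h}{-6 + h}$
$c{\left(s \right)} = \frac{4}{s}$
$n{\left(R{\left(2 \right)},N{\left(0 \right)} \right)} \left(-9 - 10\right) c{\left(-5 \right)} - 431 = \frac{5 \cdot 2 + 0}{-6 + 0} \left(-9 - 10\right) \frac{4}{-5} - 431 = \frac{10 + 0}{-6} \left(- 19 \cdot 4 \left(- \frac{1}{5}\right)\right) - 431 = \left(- \frac{1}{6}\right) 10 \left(\left(-19\right) \left(- \frac{4}{5}\right)\right) - 431 = \left(- \frac{5}{3}\right) \frac{76}{5} - 431 = - \frac{76}{3} - 431 = - \frac{1369}{3}$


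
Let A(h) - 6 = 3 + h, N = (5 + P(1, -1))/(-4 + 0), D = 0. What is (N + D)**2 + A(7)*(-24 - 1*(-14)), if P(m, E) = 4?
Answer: -2479/16 ≈ -154.94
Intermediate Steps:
N = -9/4 (N = (5 + 4)/(-4 + 0) = 9/(-4) = 9*(-1/4) = -9/4 ≈ -2.2500)
A(h) = 9 + h (A(h) = 6 + (3 + h) = 9 + h)
(N + D)**2 + A(7)*(-24 - 1*(-14)) = (-9/4 + 0)**2 + (9 + 7)*(-24 - 1*(-14)) = (-9/4)**2 + 16*(-24 + 14) = 81/16 + 16*(-10) = 81/16 - 160 = -2479/16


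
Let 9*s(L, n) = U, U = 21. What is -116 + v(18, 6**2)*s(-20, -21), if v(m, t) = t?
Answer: -32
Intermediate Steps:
s(L, n) = 7/3 (s(L, n) = (1/9)*21 = 7/3)
-116 + v(18, 6**2)*s(-20, -21) = -116 + 6**2*(7/3) = -116 + 36*(7/3) = -116 + 84 = -32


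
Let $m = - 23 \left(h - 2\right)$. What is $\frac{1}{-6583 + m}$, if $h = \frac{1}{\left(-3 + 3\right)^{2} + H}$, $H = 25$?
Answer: $- \frac{25}{163448} \approx -0.00015295$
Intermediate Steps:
$h = \frac{1}{25}$ ($h = \frac{1}{\left(-3 + 3\right)^{2} + 25} = \frac{1}{0^{2} + 25} = \frac{1}{0 + 25} = \frac{1}{25} \approx 0.04$)
$m = \frac{1127}{25}$ ($m = - 23 \left(\frac{1}{25} - 2\right) = \left(-23\right) \left(- \frac{49}{25}\right) = \frac{1127}{25} \approx 45.08$)
$\frac{1}{-6583 + m} = \frac{1}{-6583 + \frac{1127}{25}} = \frac{1}{- \frac{163448}{25}} = - \frac{25}{163448}$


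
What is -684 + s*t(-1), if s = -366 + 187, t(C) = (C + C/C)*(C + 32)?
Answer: -684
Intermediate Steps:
t(C) = (1 + C)*(32 + C) (t(C) = (C + 1)*(32 + C) = (1 + C)*(32 + C))
s = -179
-684 + s*t(-1) = -684 - 179*(32 + (-1)**2 + 33*(-1)) = -684 - 179*(32 + 1 - 33) = -684 - 179*0 = -684 + 0 = -684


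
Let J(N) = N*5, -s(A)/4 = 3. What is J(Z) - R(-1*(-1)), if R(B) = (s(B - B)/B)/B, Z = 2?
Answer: 22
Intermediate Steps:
s(A) = -12 (s(A) = -4*3 = -12)
R(B) = -12/B² (R(B) = (-12/B)/B = -12/B²)
J(N) = 5*N
J(Z) - R(-1*(-1)) = 5*2 - (-12)/(-1*(-1))² = 10 - (-12)/1² = 10 - (-12) = 10 - 1*(-12) = 10 + 12 = 22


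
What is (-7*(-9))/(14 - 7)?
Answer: 9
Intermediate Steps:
(-7*(-9))/(14 - 7) = 63/7 = 63*(⅐) = 9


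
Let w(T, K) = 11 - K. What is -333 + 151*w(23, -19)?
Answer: 4197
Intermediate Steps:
-333 + 151*w(23, -19) = -333 + 151*(11 - 1*(-19)) = -333 + 151*(11 + 19) = -333 + 151*30 = -333 + 4530 = 4197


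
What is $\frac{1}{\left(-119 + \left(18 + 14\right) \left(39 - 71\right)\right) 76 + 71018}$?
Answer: $- \frac{1}{15850} \approx -6.3092 \cdot 10^{-5}$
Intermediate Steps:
$\frac{1}{\left(-119 + \left(18 + 14\right) \left(39 - 71\right)\right) 76 + 71018} = \frac{1}{\left(-119 + 32 \left(-32\right)\right) 76 + 71018} = \frac{1}{\left(-119 - 1024\right) 76 + 71018} = \frac{1}{\left(-1143\right) 76 + 71018} = \frac{1}{-86868 + 71018} = \frac{1}{-15850} = - \frac{1}{15850}$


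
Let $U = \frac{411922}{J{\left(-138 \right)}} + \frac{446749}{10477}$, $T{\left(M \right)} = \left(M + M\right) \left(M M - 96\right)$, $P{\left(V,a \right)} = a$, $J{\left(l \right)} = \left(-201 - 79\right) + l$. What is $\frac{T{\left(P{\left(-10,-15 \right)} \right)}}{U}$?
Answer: $\frac{470783995}{114693492} \approx 4.1047$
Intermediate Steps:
$J{\left(l \right)} = -280 + l$
$T{\left(M \right)} = 2 M \left(-96 + M^{2}\right)$ ($T{\left(M \right)} = 2 M \left(M^{2} - 96\right) = 2 M \left(-96 + M^{2}\right)$)
$U = - \frac{2064482856}{2189693}$ ($U = \frac{411922}{-280 - 138} + \frac{446749}{10477} = \frac{411922}{-418} + 446749 \cdot \frac{1}{10477} = 411922 \left(- \frac{1}{418}\right) + \frac{446749}{10477} = - \frac{205961}{209} + \frac{446749}{10477} = - \frac{2064482856}{2189693} \approx -942.82$)
$\frac{T{\left(P{\left(-10,-15 \right)} \right)}}{U} = \frac{2 \left(-15\right) \left(-96 + \left(-15\right)^{2}\right)}{- \frac{2064482856}{2189693}} = 2 \left(-15\right) \left(-96 + 225\right) \left(- \frac{2189693}{2064482856}\right) = 2 \left(-15\right) 129 \left(- \frac{2189693}{2064482856}\right) = \left(-3870\right) \left(- \frac{2189693}{2064482856}\right) = \frac{470783995}{114693492}$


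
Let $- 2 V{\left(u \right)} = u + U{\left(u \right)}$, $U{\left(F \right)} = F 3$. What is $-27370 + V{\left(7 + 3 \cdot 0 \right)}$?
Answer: $-27384$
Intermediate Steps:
$U{\left(F \right)} = 3 F$
$V{\left(u \right)} = - 2 u$ ($V{\left(u \right)} = - \frac{u + 3 u}{2} = - \frac{4 u}{2} = - 2 u$)
$-27370 + V{\left(7 + 3 \cdot 0 \right)} = -27370 - 2 \left(7 + 3 \cdot 0\right) = -27370 - 2 \left(7 + 0\right) = -27370 - 14 = -27384$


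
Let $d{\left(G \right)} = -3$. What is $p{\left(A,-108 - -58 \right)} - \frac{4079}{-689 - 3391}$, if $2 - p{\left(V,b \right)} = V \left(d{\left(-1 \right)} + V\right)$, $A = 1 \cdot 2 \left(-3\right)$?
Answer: $- \frac{208081}{4080} \approx -51.0$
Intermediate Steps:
$A = -6$ ($A = 2 \left(-3\right) = -6$)
$p{\left(V,b \right)} = 2 - V \left(-3 + V\right)$
$p{\left(A,-108 - -58 \right)} - \frac{4079}{-689 - 3391} = \left(2 - \left(-6\right)^{2} + 3 \left(-6\right)\right) - \frac{4079}{-689 - 3391} = \left(2 - 36 - 18\right) - \frac{4079}{-4080} = \left(2 - 36 - 18\right) - - \frac{4079}{4080} = -52 + \frac{4079}{4080} = - \frac{208081}{4080}$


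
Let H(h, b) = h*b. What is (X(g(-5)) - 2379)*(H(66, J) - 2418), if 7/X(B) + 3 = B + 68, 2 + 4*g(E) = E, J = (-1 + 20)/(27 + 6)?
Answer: 1432424420/253 ≈ 5.6618e+6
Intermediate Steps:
J = 19/33 ≈ 0.57576
g(E) = -½ + E/4
X(B) = 7/(65 + B) (X(B) = 7/(-3 + (B + 68)) = 7/(-3 + (68 + B)) = 7/(65 + B))
H(h, b) = b*h
(X(g(-5)) - 2379)*(H(66, J) - 2418) = (7/(65 + (-½ + (¼)*(-5))) - 2379)*((19/33)*66 - 2418) = (7/(65 + (-½ - 5/4)) - 2379)*(38 - 2418) = (7/(65 - 7/4) - 2379)*(-2380) = (7/(253/4) - 2379)*(-2380) = (7*(4/253) - 2379)*(-2380) = (28/253 - 2379)*(-2380) = -601859/253*(-2380) = 1432424420/253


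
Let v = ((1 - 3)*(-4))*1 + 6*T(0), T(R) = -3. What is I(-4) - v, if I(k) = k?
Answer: 6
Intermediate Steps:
v = -10 (v = ((1 - 3)*(-4))*1 + 6*(-3) = -2*(-4)*1 - 18 = 8*1 - 18 = 8 - 18 = -10)
I(-4) - v = -4 - 1*(-10) = -4 + 10 = 6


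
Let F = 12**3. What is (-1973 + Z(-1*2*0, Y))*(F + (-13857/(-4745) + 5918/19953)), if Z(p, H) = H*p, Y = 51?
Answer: -323387326629803/94676985 ≈ -3.4157e+6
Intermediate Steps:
F = 1728
(-1973 + Z(-1*2*0, Y))*(F + (-13857/(-4745) + 5918/19953)) = (-1973 + 51*(-1*2*0))*(1728 + (-13857/(-4745) + 5918/19953)) = (-1973 + 51*(-2*0))*(1728 + (-13857*(-1/4745) + 5918*(1/19953))) = (-1973 + 51*0)*(1728 + (13857/4745 + 5918/19953)) = (-1973 + 0)*(1728 + 304569631/94676985) = -1973*163906399711/94676985 = -323387326629803/94676985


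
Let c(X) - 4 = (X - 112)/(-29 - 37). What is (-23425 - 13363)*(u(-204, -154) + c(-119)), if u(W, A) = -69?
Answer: 2262462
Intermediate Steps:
c(X) = 188/33 - X/66 (c(X) = 4 + (X - 112)/(-29 - 37) = 4 + (-112 + X)/(-66) = 4 + (-112 + X)*(-1/66) = 4 + (56/33 - X/66) = 188/33 - X/66)
(-23425 - 13363)*(u(-204, -154) + c(-119)) = (-23425 - 13363)*(-69 + (188/33 - 1/66*(-119))) = -36788*(-69 + (188/33 + 119/66)) = -36788*(-69 + 15/2) = -36788*(-123/2) = 2262462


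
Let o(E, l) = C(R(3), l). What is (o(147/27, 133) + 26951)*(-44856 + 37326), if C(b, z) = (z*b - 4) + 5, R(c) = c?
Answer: -205953030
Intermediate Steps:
C(b, z) = 1 + b*z (C(b, z) = (b*z - 4) + 5 = (-4 + b*z) + 5 = 1 + b*z)
o(E, l) = 1 + 3*l
(o(147/27, 133) + 26951)*(-44856 + 37326) = ((1 + 3*133) + 26951)*(-44856 + 37326) = ((1 + 399) + 26951)*(-7530) = (400 + 26951)*(-7530) = 27351*(-7530) = -205953030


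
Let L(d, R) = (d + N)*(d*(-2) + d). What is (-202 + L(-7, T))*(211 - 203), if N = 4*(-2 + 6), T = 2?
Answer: -1112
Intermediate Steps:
N = 16 (N = 4*4 = 16)
L(d, R) = -d*(16 + d) (L(d, R) = (d + 16)*(d*(-2) + d) = (16 + d)*(-2*d + d) = (16 + d)*(-d) = -d*(16 + d))
(-202 + L(-7, T))*(211 - 203) = (-202 - 1*(-7)*(16 - 7))*(211 - 203) = (-202 - 1*(-7)*9)*8 = (-202 + 63)*8 = -139*8 = -1112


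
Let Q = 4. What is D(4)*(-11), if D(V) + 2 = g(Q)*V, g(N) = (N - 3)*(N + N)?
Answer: -330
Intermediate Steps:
g(N) = 2*N*(-3 + N) (g(N) = (-3 + N)*(2*N) = 2*N*(-3 + N))
D(V) = -2 + 8*V (D(V) = -2 + (2*4*(-3 + 4))*V = -2 + (2*4*1)*V = -2 + 8*V)
D(4)*(-11) = (-2 + 8*4)*(-11) = (-2 + 32)*(-11) = 30*(-11) = -330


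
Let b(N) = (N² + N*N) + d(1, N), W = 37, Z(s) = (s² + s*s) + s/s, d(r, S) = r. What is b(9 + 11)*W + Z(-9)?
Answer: 29800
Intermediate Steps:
Z(s) = 1 + 2*s² (Z(s) = (s² + s²) + 1 = 2*s² + 1 = 1 + 2*s²)
b(N) = 1 + 2*N² (b(N) = (N² + N*N) + 1 = (N² + N²) + 1 = 2*N² + 1 = 1 + 2*N²)
b(9 + 11)*W + Z(-9) = (1 + 2*(9 + 11)²)*37 + (1 + 2*(-9)²) = (1 + 2*20²)*37 + (1 + 2*81) = (1 + 2*400)*37 + (1 + 162) = (1 + 800)*37 + 163 = 801*37 + 163 = 29637 + 163 = 29800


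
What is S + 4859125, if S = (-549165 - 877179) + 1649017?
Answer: 5081798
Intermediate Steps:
S = 222673 (S = -1426344 + 1649017 = 222673)
S + 4859125 = 222673 + 4859125 = 5081798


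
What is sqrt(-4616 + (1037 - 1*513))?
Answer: 2*I*sqrt(1023) ≈ 63.969*I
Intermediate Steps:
sqrt(-4616 + (1037 - 1*513)) = sqrt(-4616 + (1037 - 513)) = sqrt(-4616 + 524) = sqrt(-4092) = 2*I*sqrt(1023)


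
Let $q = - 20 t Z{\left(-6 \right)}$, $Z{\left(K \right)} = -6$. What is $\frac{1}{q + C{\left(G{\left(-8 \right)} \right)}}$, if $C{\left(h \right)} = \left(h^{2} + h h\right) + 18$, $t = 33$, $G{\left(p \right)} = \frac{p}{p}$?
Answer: $\frac{1}{3980} \approx 0.00025126$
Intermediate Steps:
$G{\left(p \right)} = 1$
$q = 3960$ ($q = \left(-20\right) 33 \left(-6\right) = \left(-660\right) \left(-6\right) = 3960$)
$C{\left(h \right)} = 18 + 2 h^{2}$ ($C{\left(h \right)} = \left(h^{2} + h^{2}\right) + 18 = 2 h^{2} + 18 = 18 + 2 h^{2}$)
$\frac{1}{q + C{\left(G{\left(-8 \right)} \right)}} = \frac{1}{3960 + \left(18 + 2 \cdot 1^{2}\right)} = \frac{1}{3960 + \left(18 + 2 \cdot 1\right)} = \frac{1}{3960 + \left(18 + 2\right)} = \frac{1}{3960 + 20} = \frac{1}{3980}$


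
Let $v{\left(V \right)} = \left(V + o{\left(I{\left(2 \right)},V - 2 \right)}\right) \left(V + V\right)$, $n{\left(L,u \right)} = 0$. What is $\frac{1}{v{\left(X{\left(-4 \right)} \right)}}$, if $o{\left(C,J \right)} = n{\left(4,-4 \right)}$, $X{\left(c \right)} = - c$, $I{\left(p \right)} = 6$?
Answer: $\frac{1}{32} \approx 0.03125$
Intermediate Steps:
$o{\left(C,J \right)} = 0$
$v{\left(V \right)} = 2 V^{2}$ ($v{\left(V \right)} = \left(V + 0\right) \left(V + V\right) = V 2 V = 2 V^{2}$)
$\frac{1}{v{\left(X{\left(-4 \right)} \right)}} = \frac{1}{2 \left(\left(-1\right) \left(-4\right)\right)^{2}} = \frac{1}{2 \cdot 4^{2}} = \frac{1}{2 \cdot 16} = \frac{1}{32}$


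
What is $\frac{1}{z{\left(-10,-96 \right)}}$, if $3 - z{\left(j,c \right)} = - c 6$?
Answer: $- \frac{1}{573} \approx -0.0017452$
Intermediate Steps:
$z{\left(j,c \right)} = 3 + 6 c$ ($z{\left(j,c \right)} = 3 - - c 6 = 3 - - 6 c = 3 + 6 c$)
$\frac{1}{z{\left(-10,-96 \right)}} = \frac{1}{3 + 6 \left(-96\right)} = \frac{1}{3 - 576} = \frac{1}{-573} = - \frac{1}{573}$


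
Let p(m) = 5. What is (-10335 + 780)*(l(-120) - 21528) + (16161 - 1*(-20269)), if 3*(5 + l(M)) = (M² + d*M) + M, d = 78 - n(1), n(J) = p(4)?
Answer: 188203045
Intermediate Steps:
n(J) = 5
d = 73 (d = 78 - 1*5 = 78 - 5 = 73)
l(M) = -5 + M²/3 + 74*M/3 (l(M) = -5 + ((M² + 73*M) + M)/3 = -5 + (M² + 74*M)/3 = -5 + (M²/3 + 74*M/3) = -5 + M²/3 + 74*M/3)
(-10335 + 780)*(l(-120) - 21528) + (16161 - 1*(-20269)) = (-10335 + 780)*((-5 + (⅓)*(-120)² + (74/3)*(-120)) - 21528) + (16161 - 1*(-20269)) = -9555*((-5 + (⅓)*14400 - 2960) - 21528) + (16161 + 20269) = -9555*((-5 + 4800 - 2960) - 21528) + 36430 = -9555*(1835 - 21528) + 36430 = -9555*(-19693) + 36430 = 188166615 + 36430 = 188203045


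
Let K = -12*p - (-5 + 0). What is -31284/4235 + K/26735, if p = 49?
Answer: -15251759/2058595 ≈ -7.4088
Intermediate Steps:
K = -583 (K = -12*49 - (-5 + 0) = -588 - 1*(-5) = -588 + 5 = -583)
-31284/4235 + K/26735 = -31284/4235 - 583/26735 = -31284*1/4235 - 583*1/26735 = -2844/385 - 583/26735 = -15251759/2058595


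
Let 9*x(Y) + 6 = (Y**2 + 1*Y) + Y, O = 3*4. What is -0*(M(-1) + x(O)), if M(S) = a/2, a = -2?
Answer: 0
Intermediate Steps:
O = 12
x(Y) = -2/3 + Y**2/9 + 2*Y/9 (x(Y) = -2/3 + ((Y**2 + 1*Y) + Y)/9 = -2/3 + ((Y**2 + Y) + Y)/9 = -2/3 + ((Y + Y**2) + Y)/9 = -2/3 + (Y**2 + 2*Y)/9 = -2/3 + (Y**2/9 + 2*Y/9) = -2/3 + Y**2/9 + 2*Y/9)
M(S) = -1 (M(S) = -2/2 = -2*1/2 = -1)
-0*(M(-1) + x(O)) = -0*(-1 + (-2/3 + (1/9)*12**2 + (2/9)*12)) = -0*(-1 + (-2/3 + (1/9)*144 + 8/3)) = -0*(-1 + (-2/3 + 16 + 8/3)) = -0*(-1 + 18) = -0*17 = -772*0 = 0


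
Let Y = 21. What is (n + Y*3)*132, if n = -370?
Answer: -40524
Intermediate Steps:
(n + Y*3)*132 = (-370 + 21*3)*132 = (-370 + 63)*132 = -307*132 = -40524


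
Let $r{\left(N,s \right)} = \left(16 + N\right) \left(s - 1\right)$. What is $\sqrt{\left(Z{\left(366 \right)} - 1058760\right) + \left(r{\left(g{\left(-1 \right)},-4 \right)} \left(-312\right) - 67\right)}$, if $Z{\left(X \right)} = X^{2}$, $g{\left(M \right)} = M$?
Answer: $i \sqrt{901471} \approx 949.46 i$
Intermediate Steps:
$r{\left(N,s \right)} = \left(-1 + s\right) \left(16 + N\right)$ ($r{\left(N,s \right)} = \left(16 + N\right) \left(-1 + s\right) = \left(-1 + s\right) \left(16 + N\right)$)
$\sqrt{\left(Z{\left(366 \right)} - 1058760\right) + \left(r{\left(g{\left(-1 \right)},-4 \right)} \left(-312\right) - 67\right)} = \sqrt{\left(366^{2} - 1058760\right) - \left(67 - \left(-16 - -1 + 16 \left(-4\right) - -4\right) \left(-312\right)\right)} = \sqrt{\left(133956 - 1058760\right) - \left(67 - \left(-16 + 1 - 64 + 4\right) \left(-312\right)\right)} = \sqrt{-924804 - -23333} = \sqrt{-924804 + \left(23400 - 67\right)} = \sqrt{-924804 + 23333} = \sqrt{-901471} = i \sqrt{901471}$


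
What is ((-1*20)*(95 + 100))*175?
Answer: -682500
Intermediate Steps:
((-1*20)*(95 + 100))*175 = -20*195*175 = -3900*175 = -682500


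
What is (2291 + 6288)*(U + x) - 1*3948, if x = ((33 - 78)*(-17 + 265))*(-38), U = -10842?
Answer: 3545164854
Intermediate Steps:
x = 424080 (x = -45*248*(-38) = -11160*(-38) = 424080)
(2291 + 6288)*(U + x) - 1*3948 = (2291 + 6288)*(-10842 + 424080) - 1*3948 = 8579*413238 - 3948 = 3545168802 - 3948 = 3545164854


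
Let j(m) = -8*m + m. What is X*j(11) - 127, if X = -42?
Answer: 3107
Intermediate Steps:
j(m) = -7*m
X*j(11) - 127 = -(-294)*11 - 127 = -42*(-77) - 127 = 3234 - 127 = 3107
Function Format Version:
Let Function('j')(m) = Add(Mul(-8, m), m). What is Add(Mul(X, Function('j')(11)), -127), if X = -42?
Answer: 3107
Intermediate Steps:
Function('j')(m) = Mul(-7, m)
Add(Mul(X, Function('j')(11)), -127) = Add(Mul(-42, Mul(-7, 11)), -127) = Add(Mul(-42, -77), -127) = Add(3234, -127) = 3107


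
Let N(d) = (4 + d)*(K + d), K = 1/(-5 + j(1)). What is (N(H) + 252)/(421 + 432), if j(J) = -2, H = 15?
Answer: 3740/5971 ≈ 0.62636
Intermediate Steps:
K = -1/7 (K = 1/(-5 - 2) = 1/(-7) = -1/7 ≈ -0.14286)
N(d) = (4 + d)*(-1/7 + d)
(N(H) + 252)/(421 + 432) = ((-4/7 + 15**2 + (27/7)*15) + 252)/(421 + 432) = ((-4/7 + 225 + 405/7) + 252)/853 = (1976/7 + 252)*(1/853) = (3740/7)*(1/853) = 3740/5971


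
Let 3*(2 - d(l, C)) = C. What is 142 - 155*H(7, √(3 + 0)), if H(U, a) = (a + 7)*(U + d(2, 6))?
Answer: -7453 - 1085*√3 ≈ -9332.3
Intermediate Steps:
d(l, C) = 2 - C/3
H(U, a) = U*(7 + a) (H(U, a) = (a + 7)*(U + (2 - ⅓*6)) = (7 + a)*(U + (2 - 2)) = (7 + a)*(U + 0) = (7 + a)*U = U*(7 + a))
142 - 155*H(7, √(3 + 0)) = 142 - 1085*(7 + √(3 + 0)) = 142 - 1085*(7 + √3) = 142 - 155*(49 + 7*√3) = 142 + (-7595 - 1085*√3) = -7453 - 1085*√3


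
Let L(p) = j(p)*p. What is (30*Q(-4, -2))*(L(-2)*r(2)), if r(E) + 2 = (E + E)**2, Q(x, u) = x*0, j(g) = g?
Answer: 0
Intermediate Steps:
Q(x, u) = 0
r(E) = -2 + 4*E**2 (r(E) = -2 + (E + E)**2 = -2 + (2*E)**2 = -2 + 4*E**2)
L(p) = p**2 (L(p) = p*p = p**2)
(30*Q(-4, -2))*(L(-2)*r(2)) = (30*0)*((-2)**2*(-2 + 4*2**2)) = 0*(4*(-2 + 4*4)) = 0*(4*(-2 + 16)) = 0*(4*14) = 0*56 = 0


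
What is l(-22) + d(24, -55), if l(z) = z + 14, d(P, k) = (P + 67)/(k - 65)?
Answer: -1051/120 ≈ -8.7583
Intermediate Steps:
d(P, k) = (67 + P)/(-65 + k)
l(z) = 14 + z
l(-22) + d(24, -55) = (14 - 22) + (67 + 24)/(-65 - 55) = -8 + 91/(-120) = -8 - 1/120*91 = -8 - 91/120 = -1051/120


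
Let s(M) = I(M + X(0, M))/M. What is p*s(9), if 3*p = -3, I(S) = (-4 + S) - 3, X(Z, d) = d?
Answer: -11/9 ≈ -1.2222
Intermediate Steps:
I(S) = -7 + S
p = -1 (p = (1/3)*(-3) = -1)
s(M) = (-7 + 2*M)/M (s(M) = (-7 + (M + M))/M = (-7 + 2*M)/M)
p*s(9) = -(2 - 7/9) = -1*11/9 = -11/9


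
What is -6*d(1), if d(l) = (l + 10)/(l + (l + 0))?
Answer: -33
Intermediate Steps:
d(l) = (10 + l)/(2*l) (d(l) = (10 + l)/(l + l) = (10 + l)/((2*l)) = (10 + l)*(1/(2*l)) = (10 + l)/(2*l))
-6*d(1) = -3*(10 + 1)/1 = -3*11 = -6*11/2 = -33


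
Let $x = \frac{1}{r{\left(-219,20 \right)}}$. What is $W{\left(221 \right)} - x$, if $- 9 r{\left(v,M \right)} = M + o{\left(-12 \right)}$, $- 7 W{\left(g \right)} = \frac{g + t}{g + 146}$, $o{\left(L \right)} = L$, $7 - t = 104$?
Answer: $\frac{22129}{20552} \approx 1.0767$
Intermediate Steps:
$t = -97$ ($t = 7 - 104 = -97$)
$W{\left(g \right)} = - \frac{-97 + g}{7 \left(146 + g\right)}$ ($W{\left(g \right)} = - \frac{\left(g - 97\right) \frac{1}{g + 146}}{7} = - \frac{\left(-97 + g\right) \frac{1}{146 + g}}{7} = - \frac{\frac{1}{146 + g} \left(-97 + g\right)}{7} = - \frac{-97 + g}{7 \left(146 + g\right)}$)
$r{\left(v,M \right)} = \frac{4}{3} - \frac{M}{9}$ ($r{\left(v,M \right)} = - \frac{M - 12}{9} = - \frac{-12 + M}{9} = \frac{4}{3} - \frac{M}{9}$)
$x = - \frac{9}{8}$ ($x = \frac{1}{\frac{4}{3} - \frac{20}{9}} = \frac{1}{- \frac{8}{9}} = - \frac{9}{8} \approx -1.125$)
$W{\left(221 \right)} - x = \frac{97 - 221}{7 \left(146 + 221\right)} - - \frac{9}{8} = \frac{97 - 221}{7 \cdot 367} + \frac{9}{8} = \frac{1}{7} \cdot \frac{1}{367} \left(-124\right) + \frac{9}{8} = - \frac{124}{2569} + \frac{9}{8} = \frac{22129}{20552}$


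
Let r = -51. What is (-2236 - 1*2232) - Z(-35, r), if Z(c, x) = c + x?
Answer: -4382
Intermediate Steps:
(-2236 - 1*2232) - Z(-35, r) = (-2236 - 1*2232) - (-35 - 51) = (-2236 - 2232) - 1*(-86) = -4468 + 86 = -4382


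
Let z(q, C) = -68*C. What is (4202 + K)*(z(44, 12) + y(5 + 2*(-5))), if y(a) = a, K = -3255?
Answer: -777487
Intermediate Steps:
(4202 + K)*(z(44, 12) + y(5 + 2*(-5))) = (4202 - 3255)*(-68*12 + (5 + 2*(-5))) = 947*(-816 + (5 - 10)) = 947*(-816 - 5) = 947*(-821) = -777487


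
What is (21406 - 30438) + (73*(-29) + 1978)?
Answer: -9171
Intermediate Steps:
(21406 - 30438) + (73*(-29) + 1978) = -9032 + (-2117 + 1978) = -9032 - 139 = -9171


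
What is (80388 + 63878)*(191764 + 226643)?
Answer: 60361904262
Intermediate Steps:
(80388 + 63878)*(191764 + 226643) = 144266*418407 = 60361904262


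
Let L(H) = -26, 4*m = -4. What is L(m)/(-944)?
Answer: 13/472 ≈ 0.027542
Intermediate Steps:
m = -1 (m = (1/4)*(-4) = -1)
L(m)/(-944) = -26/(-944) = -26*(-1/944) = 13/472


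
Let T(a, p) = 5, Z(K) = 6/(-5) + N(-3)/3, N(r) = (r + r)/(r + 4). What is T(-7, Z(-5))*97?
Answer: 485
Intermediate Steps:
N(r) = 2*r/(4 + r) (N(r) = (2*r)/(4 + r) = 2*r/(4 + r))
Z(K) = -16/5 (Z(K) = 6/(-5) + (2*(-3)/(4 - 3))/3 = 6*(-⅕) + (2*(-3)/1)*(⅓) = -6/5 + (2*(-3)*1)*(⅓) = -6/5 - 6*⅓ = -6/5 - 2 = -16/5)
T(-7, Z(-5))*97 = 5*97 = 485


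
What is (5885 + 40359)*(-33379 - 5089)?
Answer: -1778914192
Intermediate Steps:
(5885 + 40359)*(-33379 - 5089) = 46244*(-38468) = -1778914192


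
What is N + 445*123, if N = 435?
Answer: 55170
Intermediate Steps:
N + 445*123 = 435 + 445*123 = 435 + 54735 = 55170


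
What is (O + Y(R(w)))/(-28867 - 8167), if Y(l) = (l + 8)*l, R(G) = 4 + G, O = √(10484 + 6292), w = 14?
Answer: -234/18517 - 3*√466/18517 ≈ -0.016134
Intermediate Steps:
O = 6*√466 (O = √16776 = 6*√466 ≈ 129.52)
Y(l) = l*(8 + l) (Y(l) = (8 + l)*l = l*(8 + l))
(O + Y(R(w)))/(-28867 - 8167) = (6*√466 + (4 + 14)*(8 + (4 + 14)))/(-28867 - 8167) = (6*√466 + 18*(8 + 18))/(-37034) = (6*√466 + 18*26)*(-1/37034) = (6*√466 + 468)*(-1/37034) = (468 + 6*√466)*(-1/37034) = -234/18517 - 3*√466/18517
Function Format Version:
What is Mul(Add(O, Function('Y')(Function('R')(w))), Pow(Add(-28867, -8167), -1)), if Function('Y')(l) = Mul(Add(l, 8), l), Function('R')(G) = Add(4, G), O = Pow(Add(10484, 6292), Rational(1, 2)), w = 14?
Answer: Add(Rational(-234, 18517), Mul(Rational(-3, 18517), Pow(466, Rational(1, 2)))) ≈ -0.016134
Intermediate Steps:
O = Mul(6, Pow(466, Rational(1, 2))) (O = Pow(16776, Rational(1, 2)) = Mul(6, Pow(466, Rational(1, 2))) ≈ 129.52)
Function('Y')(l) = Mul(l, Add(8, l)) (Function('Y')(l) = Mul(Add(8, l), l) = Mul(l, Add(8, l)))
Mul(Add(O, Function('Y')(Function('R')(w))), Pow(Add(-28867, -8167), -1)) = Mul(Add(Mul(6, Pow(466, Rational(1, 2))), Mul(Add(4, 14), Add(8, Add(4, 14)))), Pow(Add(-28867, -8167), -1)) = Mul(Add(Mul(6, Pow(466, Rational(1, 2))), Mul(18, Add(8, 18))), Pow(-37034, -1)) = Mul(Add(Mul(6, Pow(466, Rational(1, 2))), Mul(18, 26)), Rational(-1, 37034)) = Mul(Add(Mul(6, Pow(466, Rational(1, 2))), 468), Rational(-1, 37034)) = Mul(Add(468, Mul(6, Pow(466, Rational(1, 2)))), Rational(-1, 37034)) = Add(Rational(-234, 18517), Mul(Rational(-3, 18517), Pow(466, Rational(1, 2))))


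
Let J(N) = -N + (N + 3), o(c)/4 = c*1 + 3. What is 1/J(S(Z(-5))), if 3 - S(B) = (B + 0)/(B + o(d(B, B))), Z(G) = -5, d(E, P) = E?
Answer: ⅓ ≈ 0.33333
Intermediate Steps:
o(c) = 12 + 4*c (o(c) = 4*(c*1 + 3) = 4*(c + 3) = 4*(3 + c) = 12 + 4*c)
S(B) = 3 - B/(12 + 5*B) (S(B) = 3 - (B + 0)/(B + (12 + 4*B)) = 3 - B/(12 + 5*B))
J(N) = 3 (J(N) = -N + (3 + N) = 3)
1/J(S(Z(-5))) = 1/3 = ⅓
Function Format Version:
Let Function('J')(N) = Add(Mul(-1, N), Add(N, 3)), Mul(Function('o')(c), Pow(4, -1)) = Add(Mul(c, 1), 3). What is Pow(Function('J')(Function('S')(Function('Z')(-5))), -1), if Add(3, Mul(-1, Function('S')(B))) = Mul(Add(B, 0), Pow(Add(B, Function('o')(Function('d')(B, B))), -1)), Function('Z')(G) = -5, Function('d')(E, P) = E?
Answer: Rational(1, 3) ≈ 0.33333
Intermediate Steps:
Function('o')(c) = Add(12, Mul(4, c)) (Function('o')(c) = Mul(4, Add(Mul(c, 1), 3)) = Mul(4, Add(c, 3)) = Mul(4, Add(3, c)) = Add(12, Mul(4, c)))
Function('S')(B) = Add(3, Mul(-1, B, Pow(Add(12, Mul(5, B)), -1))) (Function('S')(B) = Add(3, Mul(-1, Mul(Add(B, 0), Pow(Add(B, Add(12, Mul(4, B))), -1)))) = Add(3, Mul(-1, Mul(B, Pow(Add(12, Mul(5, B)), -1)))) = Add(3, Mul(-1, B, Pow(Add(12, Mul(5, B)), -1))))
Function('J')(N) = 3 (Function('J')(N) = Add(Mul(-1, N), Add(3, N)) = 3)
Pow(Function('J')(Function('S')(Function('Z')(-5))), -1) = Pow(3, -1) = Rational(1, 3)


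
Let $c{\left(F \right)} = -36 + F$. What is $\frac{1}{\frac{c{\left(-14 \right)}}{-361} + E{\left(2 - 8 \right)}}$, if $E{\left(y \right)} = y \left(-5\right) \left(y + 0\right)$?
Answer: $- \frac{361}{64930} \approx -0.0055598$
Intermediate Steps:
$E{\left(y \right)} = - 5 y^{2}$ ($E{\left(y \right)} = - 5 y y = - 5 y^{2}$)
$\frac{1}{\frac{c{\left(-14 \right)}}{-361} + E{\left(2 - 8 \right)}} = \frac{1}{\frac{-36 - 14}{-361} - 5 \left(2 - 8\right)^{2}} = \frac{1}{\left(-50\right) \left(- \frac{1}{361}\right) - 5 \left(2 - 8\right)^{2}} = \frac{1}{\frac{50}{361} - 5 \left(-6\right)^{2}} = \frac{1}{\frac{50}{361} - 180} = \frac{1}{- \frac{64930}{361}} = - \frac{361}{64930}$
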